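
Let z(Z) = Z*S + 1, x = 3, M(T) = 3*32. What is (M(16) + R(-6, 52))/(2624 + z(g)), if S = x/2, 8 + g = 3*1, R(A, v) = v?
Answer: 296/5235 ≈ 0.056543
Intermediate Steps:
M(T) = 96
g = -5 (g = -8 + 3*1 = -8 + 3 = -5)
S = 3/2 ≈ 1.5000
z(Z) = 1 + 3*Z/2 (z(Z) = Z*(3/2) + 1 = 3*Z/2 + 1 = 1 + 3*Z/2)
(M(16) + R(-6, 52))/(2624 + z(g)) = (96 + 52)/(2624 + (1 + (3/2)*(-5))) = 148/(2624 + (1 - 15/2)) = 148/(2624 - 13/2) = 148/(5235/2) = 148*(2/5235) = 296/5235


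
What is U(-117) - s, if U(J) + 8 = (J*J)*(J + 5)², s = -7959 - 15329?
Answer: 171738096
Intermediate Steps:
s = -23288
U(J) = -8 + J²*(5 + J)² (U(J) = -8 + (J*J)*(J + 5)² = -8 + J²*(5 + J)²)
U(-117) - s = (-8 + (-117)²*(5 - 117)²) - 1*(-23288) = (-8 + 13689*(-112)²) + 23288 = (-8 + 13689*12544) + 23288 = (-8 + 171714816) + 23288 = 171714808 + 23288 = 171738096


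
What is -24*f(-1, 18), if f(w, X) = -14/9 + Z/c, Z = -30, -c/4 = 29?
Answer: 2708/87 ≈ 31.126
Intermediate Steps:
c = -116 (c = -4*29 = -116)
f(w, X) = -677/522 (f(w, X) = -14/9 - 30/(-116) = -14*⅑ - 30*(-1/116) = -14/9 + 15/58 = -677/522)
-24*f(-1, 18) = -24*(-677/522) = 2708/87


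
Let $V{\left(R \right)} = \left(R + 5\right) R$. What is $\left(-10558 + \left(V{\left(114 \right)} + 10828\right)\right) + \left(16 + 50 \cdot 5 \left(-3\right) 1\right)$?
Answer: $13102$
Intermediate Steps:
$V{\left(R \right)} = R \left(5 + R\right)$ ($V{\left(R \right)} = \left(5 + R\right) R = R \left(5 + R\right)$)
$\left(-10558 + \left(V{\left(114 \right)} + 10828\right)\right) + \left(16 + 50 \cdot 5 \left(-3\right) 1\right) = \left(-10558 + \left(114 \left(5 + 114\right) + 10828\right)\right) + \left(16 + 50 \cdot 5 \left(-3\right) 1\right) = \left(-10558 + \left(114 \cdot 119 + 10828\right)\right) + \left(16 + 50 \left(\left(-15\right) 1\right)\right) = \left(-10558 + \left(13566 + 10828\right)\right) + \left(16 + 50 \left(-15\right)\right) = \left(-10558 + 24394\right) + \left(16 - 750\right) = 13836 - 734 = 13102$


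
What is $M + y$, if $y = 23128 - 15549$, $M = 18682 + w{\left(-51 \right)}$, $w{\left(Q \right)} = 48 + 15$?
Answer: $26324$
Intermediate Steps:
$w{\left(Q \right)} = 63$
$M = 18745$ ($M = 18682 + 63 = 18745$)
$y = 7579$
$M + y = 18745 + 7579 = 26324$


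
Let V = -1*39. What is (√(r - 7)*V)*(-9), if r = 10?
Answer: 351*√3 ≈ 607.95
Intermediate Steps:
V = -39
(√(r - 7)*V)*(-9) = (√(10 - 7)*(-39))*(-9) = (√3*(-39))*(-9) = -39*√3*(-9) = 351*√3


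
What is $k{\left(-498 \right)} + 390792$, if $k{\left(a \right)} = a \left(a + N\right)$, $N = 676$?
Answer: $302148$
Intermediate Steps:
$k{\left(a \right)} = a \left(676 + a\right)$ ($k{\left(a \right)} = a \left(a + 676\right) = a \left(676 + a\right)$)
$k{\left(-498 \right)} + 390792 = - 498 \left(676 - 498\right) + 390792 = \left(-498\right) 178 + 390792 = -88644 + 390792 = 302148$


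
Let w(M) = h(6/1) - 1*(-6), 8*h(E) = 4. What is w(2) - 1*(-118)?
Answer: 249/2 ≈ 124.50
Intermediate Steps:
h(E) = 1/2 (h(E) = (1/8)*4 = 1/2)
w(M) = 13/2 (w(M) = 1/2 - 1*(-6) = 1/2 + 6 = 13/2)
w(2) - 1*(-118) = 13/2 - 1*(-118) = 13/2 + 118 = 249/2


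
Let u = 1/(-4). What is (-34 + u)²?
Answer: 18769/16 ≈ 1173.1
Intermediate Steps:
u = -¼ ≈ -0.25000
(-34 + u)² = (-34 - ¼)² = (-137/4)² = 18769/16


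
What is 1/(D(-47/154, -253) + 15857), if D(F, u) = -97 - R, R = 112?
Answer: 1/15648 ≈ 6.3906e-5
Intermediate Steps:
D(F, u) = -209 (D(F, u) = -97 - 1*112 = -97 - 112 = -209)
1/(D(-47/154, -253) + 15857) = 1/(-209 + 15857) = 1/15648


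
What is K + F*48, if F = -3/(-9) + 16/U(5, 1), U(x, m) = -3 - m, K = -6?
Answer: -182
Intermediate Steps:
F = -11/3 (F = -3/(-9) + 16/(-3 - 1*1) = -3*(-⅑) + 16/(-3 - 1) = ⅓ + 16/(-4) = ⅓ + 16*(-¼) = ⅓ - 4 = -11/3 ≈ -3.6667)
K + F*48 = -6 - 11/3*48 = -6 - 176 = -182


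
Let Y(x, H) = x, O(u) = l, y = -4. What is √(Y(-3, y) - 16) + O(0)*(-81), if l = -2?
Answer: 162 + I*√19 ≈ 162.0 + 4.3589*I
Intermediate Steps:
O(u) = -2
√(Y(-3, y) - 16) + O(0)*(-81) = √(-3 - 16) - 2*(-81) = √(-19) + 162 = I*√19 + 162 = 162 + I*√19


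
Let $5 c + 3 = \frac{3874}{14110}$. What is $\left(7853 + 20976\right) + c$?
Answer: $\frac{1016923747}{35275} \approx 28828.0$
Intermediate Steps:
$c = - \frac{19228}{35275}$ ($c = - \frac{3}{5} + \frac{3874 \cdot \frac{1}{14110}}{5} = - \frac{3}{5} + \frac{1}{5} \cdot \frac{1937}{7055} = - \frac{3}{5} + \frac{1937}{35275} = - \frac{19228}{35275} \approx -0.54509$)
$\left(7853 + 20976\right) + c = \left(7853 + 20976\right) - \frac{19228}{35275} = 28829 - \frac{19228}{35275} = \frac{1016923747}{35275}$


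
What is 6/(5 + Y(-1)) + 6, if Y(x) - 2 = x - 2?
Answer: 15/2 ≈ 7.5000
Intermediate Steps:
Y(x) = x (Y(x) = 2 + (x - 2) = 2 + (-2 + x) = x)
6/(5 + Y(-1)) + 6 = 6/(5 - 1) + 6 = 6/4 + 6 = (¼)*6 + 6 = 3/2 + 6 = 15/2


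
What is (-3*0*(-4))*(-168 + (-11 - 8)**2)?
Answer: 0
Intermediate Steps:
(-3*0*(-4))*(-168 + (-11 - 8)**2) = (0*(-4))*(-168 + (-19)**2) = 0*(-168 + 361) = 0*193 = 0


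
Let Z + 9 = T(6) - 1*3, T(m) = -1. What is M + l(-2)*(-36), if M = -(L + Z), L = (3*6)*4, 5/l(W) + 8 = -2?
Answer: -41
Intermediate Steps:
l(W) = -1/2 (l(W) = 5/(-8 - 2) = 5/(-10) = 5*(-1/10) = -1/2)
L = 72 (L = 18*4 = 72)
Z = -13 (Z = -9 + (-1 - 1*3) = -9 + (-1 - 3) = -9 - 4 = -13)
M = -59 (M = -(72 - 13) = -1*59 = -59)
M + l(-2)*(-36) = -59 - 1/2*(-36) = -59 + 18 = -41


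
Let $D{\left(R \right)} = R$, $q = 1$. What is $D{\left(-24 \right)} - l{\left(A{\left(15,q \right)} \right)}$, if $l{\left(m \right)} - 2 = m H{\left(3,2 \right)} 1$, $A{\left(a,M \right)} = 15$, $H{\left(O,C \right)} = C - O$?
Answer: $-11$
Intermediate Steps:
$l{\left(m \right)} = 2 - m$ ($l{\left(m \right)} = 2 + m \left(2 - 3\right) 1 = 2 + m \left(-1\right) 1 = 2 + - m 1 = 2 - m$)
$D{\left(-24 \right)} - l{\left(A{\left(15,q \right)} \right)} = -24 - \left(2 - 15\right) = -24 - -13 = -24 + 13 = -11$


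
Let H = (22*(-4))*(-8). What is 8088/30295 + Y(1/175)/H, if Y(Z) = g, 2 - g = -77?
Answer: 8087257/21327680 ≈ 0.37919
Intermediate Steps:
g = 79 (g = 2 - 1*(-77) = 2 + 77 = 79)
Y(Z) = 79
H = 704 (H = -88*(-8) = 704)
8088/30295 + Y(1/175)/H = 8088/30295 + 79/704 = 8087257/21327680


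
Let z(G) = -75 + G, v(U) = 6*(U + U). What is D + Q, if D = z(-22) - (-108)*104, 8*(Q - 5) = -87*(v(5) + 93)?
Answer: 75809/8 ≈ 9476.1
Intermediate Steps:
v(U) = 12*U (v(U) = 6*(2*U) = 12*U)
Q = -13271/8 (Q = 5 + (-87*(12*5 + 93))/8 = 5 + (-87*(60 + 93))/8 = 5 + (-87*153)/8 = 5 + (1/8)*(-13311) = 5 - 13311/8 = -13271/8 ≈ -1658.9)
D = 11135 (D = (-75 - 22) - (-108)*104 = -97 - 1*(-11232) = -97 + 11232 = 11135)
D + Q = 11135 - 13271/8 = 75809/8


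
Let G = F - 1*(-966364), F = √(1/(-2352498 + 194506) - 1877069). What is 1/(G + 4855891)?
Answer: 12564379711960/73153026650557555249 - 14*I*√44598867077550298/73153026650557555249 ≈ 1.7175e-7 - 4.0416e-11*I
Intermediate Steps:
F = 7*I*√44598867077550298/1078996 (F = √(1/(-2157992) - 1877069) = √(-1/2157992 - 1877069) = √(-4050699885449/2157992) = 7*I*√44598867077550298/1078996 ≈ 1370.1*I)
G = 966364 + 7*I*√44598867077550298/1078996 (G = 7*I*√44598867077550298/1078996 - 1*(-966364) = 7*I*√44598867077550298/1078996 + 966364 = 966364 + 7*I*√44598867077550298/1078996 ≈ 9.6636e+5 + 1370.1*I)
1/(G + 4855891) = 1/((966364 + 7*I*√44598867077550298/1078996) + 4855891) = 1/(5822255 + 7*I*√44598867077550298/1078996)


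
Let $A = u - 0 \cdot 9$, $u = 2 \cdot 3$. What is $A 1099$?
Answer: $6594$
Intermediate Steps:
$u = 6$
$A = 6$ ($A = 6 - 0 \cdot 9 = 6 - 0 = 6 + 0 = 6$)
$A 1099 = 6 \cdot 1099 = 6594$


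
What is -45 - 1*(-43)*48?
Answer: 2019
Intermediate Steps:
-45 - 1*(-43)*48 = -45 + 43*48 = -45 + 2064 = 2019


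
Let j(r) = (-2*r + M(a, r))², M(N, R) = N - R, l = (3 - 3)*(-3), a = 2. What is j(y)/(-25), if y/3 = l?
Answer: -4/25 ≈ -0.16000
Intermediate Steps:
l = 0 (l = 0*(-3) = 0)
y = 0 (y = 3*0 = 0)
j(r) = (2 - 3*r)² (j(r) = (-2*r + (2 - r))² = (2 - 3*r)²)
j(y)/(-25) = (-2 + 3*0)²/(-25) = -(-2 + 0)²/25 = -1/25*(-2)² = -1/25*4 = -4/25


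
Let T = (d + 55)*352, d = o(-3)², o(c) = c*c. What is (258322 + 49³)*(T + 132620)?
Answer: 67859757732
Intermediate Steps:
o(c) = c²
d = 81 (d = ((-3)²)² = 9² = 81)
T = 47872 (T = (81 + 55)*352 = 136*352 = 47872)
(258322 + 49³)*(T + 132620) = (258322 + 49³)*(47872 + 132620) = (258322 + 117649)*180492 = 375971*180492 = 67859757732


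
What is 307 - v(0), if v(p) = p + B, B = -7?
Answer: 314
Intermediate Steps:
v(p) = -7 + p (v(p) = p - 7 = -7 + p)
307 - v(0) = 307 - (-7 + 0) = 307 - 1*(-7) = 307 + 7 = 314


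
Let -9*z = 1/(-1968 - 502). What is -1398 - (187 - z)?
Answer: -35234549/22230 ≈ -1585.0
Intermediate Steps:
z = 1/22230 (z = -1/(9*(-1968 - 502)) = -1/9/(-2470) = -1/9*(-1/2470) = 1/22230 ≈ 4.4984e-5)
-1398 - (187 - z) = -1398 - (187 - 1*1/22230) = -1398 - (187 - 1/22230) = -1398 - 1*4157009/22230 = -1398 - 4157009/22230 = -35234549/22230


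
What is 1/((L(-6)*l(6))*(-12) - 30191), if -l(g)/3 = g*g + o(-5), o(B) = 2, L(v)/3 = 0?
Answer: -1/30191 ≈ -3.3122e-5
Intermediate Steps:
L(v) = 0 (L(v) = 3*0 = 0)
l(g) = -6 - 3*g² (l(g) = -3*(g*g + 2) = -3*(g² + 2) = -3*(2 + g²) = -6 - 3*g²)
1/((L(-6)*l(6))*(-12) - 30191) = 1/((0*(-6 - 3*6²))*(-12) - 30191) = 1/((0*(-6 - 3*36))*(-12) - 30191) = 1/((0*(-6 - 108))*(-12) - 30191) = 1/((0*(-114))*(-12) - 30191) = 1/(0*(-12) - 30191) = 1/(0 - 30191) = 1/(-30191) = -1/30191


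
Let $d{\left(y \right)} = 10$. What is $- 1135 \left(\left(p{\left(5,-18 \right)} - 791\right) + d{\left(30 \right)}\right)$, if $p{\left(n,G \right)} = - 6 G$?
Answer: $763855$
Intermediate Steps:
$- 1135 \left(\left(p{\left(5,-18 \right)} - 791\right) + d{\left(30 \right)}\right) = - 1135 \left(\left(\left(-6\right) \left(-18\right) - 791\right) + 10\right) = - 1135 \left(\left(108 - 791\right) + 10\right) = - 1135 \left(-683 + 10\right) = \left(-1135\right) \left(-673\right) = 763855$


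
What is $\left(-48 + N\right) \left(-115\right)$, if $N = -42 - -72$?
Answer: $2070$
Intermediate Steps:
$N = 30$ ($N = -42 + 72 = 30$)
$\left(-48 + N\right) \left(-115\right) = \left(-48 + 30\right) \left(-115\right) = \left(-18\right) \left(-115\right) = 2070$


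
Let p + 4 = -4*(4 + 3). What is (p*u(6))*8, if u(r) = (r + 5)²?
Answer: -30976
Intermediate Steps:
p = -32 (p = -4 - 4*(4 + 3) = -4 - 4*7 = -4 - 28 = -32)
u(r) = (5 + r)²
(p*u(6))*8 = -32*(5 + 6)²*8 = -32*11²*8 = -32*121*8 = -3872*8 = -30976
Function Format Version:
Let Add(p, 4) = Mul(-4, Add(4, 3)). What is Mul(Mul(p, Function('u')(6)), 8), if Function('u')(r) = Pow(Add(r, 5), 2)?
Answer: -30976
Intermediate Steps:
p = -32 (p = Add(-4, Mul(-4, Add(4, 3))) = Add(-4, Mul(-4, 7)) = Add(-4, -28) = -32)
Function('u')(r) = Pow(Add(5, r), 2)
Mul(Mul(p, Function('u')(6)), 8) = Mul(Mul(-32, Pow(Add(5, 6), 2)), 8) = Mul(Mul(-32, Pow(11, 2)), 8) = Mul(Mul(-32, 121), 8) = Mul(-3872, 8) = -30976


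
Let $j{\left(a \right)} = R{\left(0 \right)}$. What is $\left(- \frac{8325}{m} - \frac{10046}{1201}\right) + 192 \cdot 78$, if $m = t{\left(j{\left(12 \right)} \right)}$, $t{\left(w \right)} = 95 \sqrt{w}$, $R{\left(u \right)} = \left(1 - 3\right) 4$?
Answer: $\frac{17976130}{1201} + \frac{1665 i \sqrt{2}}{76} \approx 14968.0 + 30.982 i$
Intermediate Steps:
$R{\left(u \right)} = -8$ ($R{\left(u \right)} = \left(-2\right) 4 = -8$)
$j{\left(a \right)} = -8$
$m = 190 i \sqrt{2}$ ($m = 95 \sqrt{-8} = 95 \cdot 2 i \sqrt{2} = 190 i \sqrt{2} \approx 268.7 i$)
$\left(- \frac{8325}{m} - \frac{10046}{1201}\right) + 192 \cdot 78 = \left(- \frac{8325}{190 i \sqrt{2}} - \frac{10046}{1201}\right) + 192 \cdot 78 = \left(- 8325 \left(- \frac{i \sqrt{2}}{380}\right) - \frac{10046}{1201}\right) + 14976 = \left(\frac{1665 i \sqrt{2}}{76} - \frac{10046}{1201}\right) + 14976 = \left(- \frac{10046}{1201} + \frac{1665 i \sqrt{2}}{76}\right) + 14976 = \frac{17976130}{1201} + \frac{1665 i \sqrt{2}}{76}$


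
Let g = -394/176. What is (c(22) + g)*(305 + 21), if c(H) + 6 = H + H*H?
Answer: 7139889/44 ≈ 1.6227e+5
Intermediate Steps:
c(H) = -6 + H + H² (c(H) = -6 + (H + H*H) = -6 + (H + H²) = -6 + H + H²)
g = -197/88 (g = -394*1/176 = -197/88 ≈ -2.2386)
(c(22) + g)*(305 + 21) = ((-6 + 22 + 22²) - 197/88)*(305 + 21) = ((-6 + 22 + 484) - 197/88)*326 = (500 - 197/88)*326 = (43803/88)*326 = 7139889/44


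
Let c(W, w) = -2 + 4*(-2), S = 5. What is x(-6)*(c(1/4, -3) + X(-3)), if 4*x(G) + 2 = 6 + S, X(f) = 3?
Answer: -63/4 ≈ -15.750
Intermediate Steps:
x(G) = 9/4 (x(G) = -½ + (6 + 5)/4 = -½ + (¼)*11 = -½ + 11/4 = 9/4)
c(W, w) = -10 (c(W, w) = -2 - 8 = -10)
x(-6)*(c(1/4, -3) + X(-3)) = 9*(-10 + 3)/4 = (9/4)*(-7) = -63/4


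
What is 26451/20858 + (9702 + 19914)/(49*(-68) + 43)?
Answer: -530733189/68601962 ≈ -7.7364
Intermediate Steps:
26451/20858 + (9702 + 19914)/(49*(-68) + 43) = 26451*(1/20858) + 29616/(-3332 + 43) = 26451/20858 + 29616/(-3289) = 26451/20858 + 29616*(-1/3289) = 26451/20858 - 29616/3289 = -530733189/68601962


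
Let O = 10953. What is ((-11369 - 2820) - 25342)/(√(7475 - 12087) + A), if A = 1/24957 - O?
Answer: 67421071982905335/18681323210721997 + 24621956442819*I*√1153/37362646421443994 ≈ 3.609 + 0.022377*I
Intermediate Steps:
A = -273354020/24957 (A = 1/24957 - 1*10953 = 1/24957 - 10953 = -273354020/24957 ≈ -10953.)
((-11369 - 2820) - 25342)/(√(7475 - 12087) + A) = ((-11369 - 2820) - 25342)/(√(7475 - 12087) - 273354020/24957) = (-14189 - 25342)/(√(-4612) - 273354020/24957) = -39531/(2*I*√1153 - 273354020/24957) = -39531/(-273354020/24957 + 2*I*√1153)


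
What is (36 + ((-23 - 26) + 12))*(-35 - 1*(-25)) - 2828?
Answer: -2818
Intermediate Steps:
(36 + ((-23 - 26) + 12))*(-35 - 1*(-25)) - 2828 = (36 + (-49 + 12))*(-35 + 25) - 2828 = (36 - 37)*(-10) - 2828 = -1*(-10) - 2828 = 10 - 2828 = -2818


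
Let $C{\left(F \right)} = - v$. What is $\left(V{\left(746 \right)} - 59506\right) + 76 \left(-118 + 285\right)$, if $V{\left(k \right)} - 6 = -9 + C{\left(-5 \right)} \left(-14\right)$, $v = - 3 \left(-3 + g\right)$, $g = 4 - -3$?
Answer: $-46985$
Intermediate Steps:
$g = 7$ ($g = 4 + 3 = 7$)
$v = -12$ ($v = - 3 \left(-3 + 7\right) = \left(-3\right) 4 = -12$)
$C{\left(F \right)} = 12$ ($C{\left(F \right)} = \left(-1\right) \left(-12\right) = 12$)
$V{\left(k \right)} = -171$ ($V{\left(k \right)} = 6 + \left(-9 + 12 \left(-14\right)\right) = 6 - 177 = -171$)
$\left(V{\left(746 \right)} - 59506\right) + 76 \left(-118 + 285\right) = \left(-171 - 59506\right) + 76 \left(-118 + 285\right) = \left(-171 - 59506\right) + 76 \cdot 167 = -59677 + 12692 = -46985$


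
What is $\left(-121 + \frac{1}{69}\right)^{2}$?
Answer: $\frac{69689104}{4761} \approx 14638.0$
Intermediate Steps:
$\left(-121 + \frac{1}{69}\right)^{2} = \left(- \frac{8348}{69}\right)^{2} = \frac{69689104}{4761}$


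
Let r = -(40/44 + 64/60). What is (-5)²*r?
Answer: -1630/33 ≈ -49.394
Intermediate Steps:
r = -326/165 (r = -(40*(1/44) + 64*(1/60)) = -(10/11 + 16/15) = -1*326/165 = -326/165 ≈ -1.9758)
(-5)²*r = (-5)²*(-326/165) = 25*(-326/165) = -1630/33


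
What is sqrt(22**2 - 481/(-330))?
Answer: sqrt(52866330)/330 ≈ 22.033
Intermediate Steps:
sqrt(22**2 - 481/(-330)) = sqrt(484 - 481*(-1/330)) = sqrt(484 + 481/330) = sqrt(160201/330) = sqrt(52866330)/330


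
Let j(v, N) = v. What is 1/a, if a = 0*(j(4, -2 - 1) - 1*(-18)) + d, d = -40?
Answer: -1/40 ≈ -0.025000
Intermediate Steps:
a = -40 (a = 0*(4 - 1*(-18)) - 40 = 0*(4 + 18) - 40 = 0*22 - 40 = 0 - 40 = -40)
1/a = 1/(-40) = -1/40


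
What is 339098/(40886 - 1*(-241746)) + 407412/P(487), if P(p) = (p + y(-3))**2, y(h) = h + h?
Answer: 96800860381/32695011076 ≈ 2.9607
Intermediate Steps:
y(h) = 2*h
P(p) = (-6 + p)**2 (P(p) = (p + 2*(-3))**2 = (p - 6)**2 = (-6 + p)**2)
339098/(40886 - 1*(-241746)) + 407412/P(487) = 339098/(40886 - 1*(-241746)) + 407412/((-6 + 487)**2) = 339098/(40886 + 241746) + 407412/(481**2) = 339098/282632 + 407412/231361 = 339098*(1/282632) + 407412*(1/231361) = 169549/141316 + 407412/231361 = 96800860381/32695011076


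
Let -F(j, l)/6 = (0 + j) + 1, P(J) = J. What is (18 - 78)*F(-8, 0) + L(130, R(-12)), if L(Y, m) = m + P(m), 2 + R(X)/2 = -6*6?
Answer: -2672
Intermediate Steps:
R(X) = -76 (R(X) = -4 + 2*(-6*6) = -4 + 2*(-36) = -4 - 72 = -76)
L(Y, m) = 2*m (L(Y, m) = m + m = 2*m)
F(j, l) = -6 - 6*j (F(j, l) = -6*((0 + j) + 1) = -6*(j + 1) = -6*(1 + j) = -6 - 6*j)
(18 - 78)*F(-8, 0) + L(130, R(-12)) = (18 - 78)*(-6 - 6*(-8)) + 2*(-76) = -60*(-6 + 48) - 152 = -60*42 - 152 = -2520 - 152 = -2672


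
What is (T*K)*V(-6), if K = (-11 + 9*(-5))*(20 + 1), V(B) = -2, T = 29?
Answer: 68208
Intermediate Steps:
K = -1176 (K = (-11 - 45)*21 = -56*21 = -1176)
(T*K)*V(-6) = (29*(-1176))*(-2) = -34104*(-2) = 68208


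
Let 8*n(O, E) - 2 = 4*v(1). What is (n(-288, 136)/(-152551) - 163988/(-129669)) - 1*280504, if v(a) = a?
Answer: -22194650596943359/79124542476 ≈ -2.8050e+5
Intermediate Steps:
n(O, E) = ¾ (n(O, E) = ¼ + (4*1)/8 = ¼ + (⅛)*4 = ¼ + ½ = ¾)
(n(-288, 136)/(-152551) - 163988/(-129669)) - 1*280504 = ((¾)/(-152551) - 163988/(-129669)) - 1*280504 = ((¾)*(-1/152551) - 163988*(-1/129669)) - 280504 = (-3/610204 + 163988/129669) - 280504 = 100065744545/79124542476 - 280504 = -22194650596943359/79124542476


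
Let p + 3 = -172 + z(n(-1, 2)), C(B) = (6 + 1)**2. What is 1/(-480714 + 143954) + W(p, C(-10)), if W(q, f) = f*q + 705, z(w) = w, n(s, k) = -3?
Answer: -2699804921/336760 ≈ -8017.0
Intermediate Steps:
C(B) = 49 (C(B) = 7**2 = 49)
p = -178 (p = -3 + (-172 - 3) = -3 - 175 = -178)
W(q, f) = 705 + f*q
1/(-480714 + 143954) + W(p, C(-10)) = 1/(-480714 + 143954) + (705 + 49*(-178)) = 1/(-336760) + (705 - 8722) = -1/336760 - 8017 = -2699804921/336760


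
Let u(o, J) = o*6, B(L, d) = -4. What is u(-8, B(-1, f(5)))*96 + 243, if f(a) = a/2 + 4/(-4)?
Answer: -4365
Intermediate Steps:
f(a) = -1 + a/2 (f(a) = a*(1/2) + 4*(-1/4) = a/2 - 1 = -1 + a/2)
u(o, J) = 6*o
u(-8, B(-1, f(5)))*96 + 243 = (6*(-8))*96 + 243 = -48*96 + 243 = -4608 + 243 = -4365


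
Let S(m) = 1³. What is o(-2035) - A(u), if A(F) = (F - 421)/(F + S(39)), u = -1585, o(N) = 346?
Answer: 273029/792 ≈ 344.73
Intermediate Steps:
S(m) = 1
A(F) = (-421 + F)/(1 + F) (A(F) = (F - 421)/(F + 1) = (-421 + F)/(1 + F))
o(-2035) - A(u) = 346 - (-421 - 1585)/(1 - 1585) = 346 - (-2006)/(-1584) = 346 - (-1)*(-2006)/1584 = 346 - 1*1003/792 = 346 - 1003/792 = 273029/792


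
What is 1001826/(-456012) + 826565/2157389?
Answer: -99133601863/54655292926 ≈ -1.8138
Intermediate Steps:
1001826/(-456012) + 826565/2157389 = 1001826*(-1/456012) + 826565*(1/2157389) = -55657/25334 + 826565/2157389 = -99133601863/54655292926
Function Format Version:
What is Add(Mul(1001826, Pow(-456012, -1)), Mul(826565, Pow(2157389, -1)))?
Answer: Rational(-99133601863, 54655292926) ≈ -1.8138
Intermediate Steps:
Add(Mul(1001826, Pow(-456012, -1)), Mul(826565, Pow(2157389, -1))) = Add(Mul(1001826, Rational(-1, 456012)), Mul(826565, Rational(1, 2157389))) = Add(Rational(-55657, 25334), Rational(826565, 2157389)) = Rational(-99133601863, 54655292926)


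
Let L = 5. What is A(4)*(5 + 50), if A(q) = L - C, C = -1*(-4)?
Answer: 55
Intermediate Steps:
C = 4
A(q) = 1 (A(q) = 5 - 1*4 = 5 - 4 = 1)
A(4)*(5 + 50) = 1*(5 + 50) = 1*55 = 55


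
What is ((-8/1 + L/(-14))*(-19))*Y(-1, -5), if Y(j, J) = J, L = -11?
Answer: -9595/14 ≈ -685.36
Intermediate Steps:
((-8/1 + L/(-14))*(-19))*Y(-1, -5) = ((-8/1 - 11/(-14))*(-19))*(-5) = ((-8*1 - 11*(-1/14))*(-19))*(-5) = ((-8 + 11/14)*(-19))*(-5) = -101/14*(-19)*(-5) = (1919/14)*(-5) = -9595/14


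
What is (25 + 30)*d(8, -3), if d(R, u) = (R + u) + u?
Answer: 110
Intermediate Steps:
d(R, u) = R + 2*u
(25 + 30)*d(8, -3) = (25 + 30)*(8 + 2*(-3)) = 55*(8 - 6) = 55*2 = 110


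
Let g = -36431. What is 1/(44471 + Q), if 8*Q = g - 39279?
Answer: 4/140029 ≈ 2.8565e-5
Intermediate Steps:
Q = -37855/4 (Q = (-36431 - 39279)/8 = (1/8)*(-75710) = -37855/4 ≈ -9463.8)
1/(44471 + Q) = 1/(44471 - 37855/4) = 1/(140029/4) = 4/140029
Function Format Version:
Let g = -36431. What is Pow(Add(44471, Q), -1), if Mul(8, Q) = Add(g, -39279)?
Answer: Rational(4, 140029) ≈ 2.8565e-5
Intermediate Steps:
Q = Rational(-37855, 4) (Q = Mul(Rational(1, 8), Add(-36431, -39279)) = Mul(Rational(1, 8), -75710) = Rational(-37855, 4) ≈ -9463.8)
Pow(Add(44471, Q), -1) = Pow(Add(44471, Rational(-37855, 4)), -1) = Pow(Rational(140029, 4), -1) = Rational(4, 140029)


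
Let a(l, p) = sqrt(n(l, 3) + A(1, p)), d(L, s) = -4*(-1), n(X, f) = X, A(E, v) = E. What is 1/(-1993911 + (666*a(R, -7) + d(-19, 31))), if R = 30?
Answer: -1993907/3975651374413 - 666*sqrt(31)/3975651374413 ≈ -5.0246e-7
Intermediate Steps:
d(L, s) = 4
a(l, p) = sqrt(1 + l) (a(l, p) = sqrt(l + 1) = sqrt(1 + l))
1/(-1993911 + (666*a(R, -7) + d(-19, 31))) = 1/(-1993911 + (666*sqrt(1 + 30) + 4)) = 1/(-1993911 + (666*sqrt(31) + 4)) = 1/(-1993911 + (4 + 666*sqrt(31))) = 1/(-1993907 + 666*sqrt(31))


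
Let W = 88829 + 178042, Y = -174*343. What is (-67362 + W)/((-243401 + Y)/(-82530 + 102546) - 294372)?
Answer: -3993372144/5892453035 ≈ -0.67771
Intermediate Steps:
Y = -59682
W = 266871
(-67362 + W)/((-243401 + Y)/(-82530 + 102546) - 294372) = (-67362 + 266871)/((-243401 - 59682)/(-82530 + 102546) - 294372) = 199509/(-303083/20016 - 294372) = 199509/(-5892453035/20016) = 199509*(-20016/5892453035) = -3993372144/5892453035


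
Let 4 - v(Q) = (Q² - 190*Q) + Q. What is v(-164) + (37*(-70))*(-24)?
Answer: 4272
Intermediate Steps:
v(Q) = 4 - Q² + 189*Q (v(Q) = 4 - ((Q² - 190*Q) + Q) = 4 - (Q² - 189*Q) = 4 + (-Q² + 189*Q) = 4 - Q² + 189*Q)
v(-164) + (37*(-70))*(-24) = (4 - 1*(-164)² + 189*(-164)) + (37*(-70))*(-24) = (4 - 1*26896 - 30996) - 2590*(-24) = (4 - 26896 - 30996) + 62160 = -57888 + 62160 = 4272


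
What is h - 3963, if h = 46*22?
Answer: -2951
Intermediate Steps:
h = 1012
h - 3963 = 1012 - 3963 = -2951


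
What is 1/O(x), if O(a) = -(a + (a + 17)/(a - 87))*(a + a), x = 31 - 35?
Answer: -7/232 ≈ -0.030172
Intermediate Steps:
x = -4
O(a) = -2*a*(a + (17 + a)/(-87 + a)) (O(a) = -(a + (17 + a)/(-87 + a))*2*a = -2*a*(a + (17 + a)/(-87 + a)))
1/O(x) = 1/(2*(-4)*(-17 - 1*(-4)² + 86*(-4))/(-87 - 4)) = 1/(2*(-4)*(-17 - 1*16 - 344)/(-91)) = 1/(2*(-4)*(-1/91)*(-17 - 16 - 344)) = 1/(2*(-4)*(-1/91)*(-377)) = 1/(-232/7) = -7/232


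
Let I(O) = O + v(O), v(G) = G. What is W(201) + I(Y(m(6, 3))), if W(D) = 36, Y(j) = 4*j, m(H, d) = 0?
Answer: 36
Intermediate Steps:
I(O) = 2*O (I(O) = O + O = 2*O)
W(201) + I(Y(m(6, 3))) = 36 + 2*(4*0) = 36 + 2*0 = 36 + 0 = 36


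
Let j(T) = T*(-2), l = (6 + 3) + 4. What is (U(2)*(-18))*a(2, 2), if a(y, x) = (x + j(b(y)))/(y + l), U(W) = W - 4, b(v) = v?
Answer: -24/5 ≈ -4.8000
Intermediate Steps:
l = 13 (l = 9 + 4 = 13)
j(T) = -2*T
U(W) = -4 + W
a(y, x) = (x - 2*y)/(13 + y) (a(y, x) = (x - 2*y)/(y + 13) = (x - 2*y)/(13 + y))
(U(2)*(-18))*a(2, 2) = ((-4 + 2)*(-18))*((2 - 2*2)/(13 + 2)) = (-2*(-18))*((2 - 4)/15) = 36*((1/15)*(-2)) = 36*(-2/15) = -24/5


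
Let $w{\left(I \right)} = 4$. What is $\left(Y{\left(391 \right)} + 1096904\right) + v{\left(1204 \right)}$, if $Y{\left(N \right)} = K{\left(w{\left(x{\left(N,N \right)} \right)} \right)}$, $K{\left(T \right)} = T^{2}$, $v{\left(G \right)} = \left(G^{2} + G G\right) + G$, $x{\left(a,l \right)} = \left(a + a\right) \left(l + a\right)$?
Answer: $3997356$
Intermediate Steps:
$x{\left(a,l \right)} = 2 a \left(a + l\right)$
$v{\left(G \right)} = G + 2 G^{2}$ ($v{\left(G \right)} = \left(G^{2} + G^{2}\right) + G = 2 G^{2} + G = G + 2 G^{2}$)
$Y{\left(N \right)} = 16$ ($Y{\left(N \right)} = 4^{2} = 16$)
$\left(Y{\left(391 \right)} + 1096904\right) + v{\left(1204 \right)} = \left(16 + 1096904\right) + 1204 \left(1 + 2 \cdot 1204\right) = 1096920 + 1204 \left(1 + 2408\right) = 1096920 + 1204 \cdot 2409 = 1096920 + 2900436 = 3997356$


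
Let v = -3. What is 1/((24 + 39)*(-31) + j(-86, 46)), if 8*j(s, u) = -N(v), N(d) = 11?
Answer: -8/15635 ≈ -0.00051167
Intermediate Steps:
j(s, u) = -11/8 (j(s, u) = (-1*11)/8 = (⅛)*(-11) = -11/8)
1/((24 + 39)*(-31) + j(-86, 46)) = 1/((24 + 39)*(-31) - 11/8) = 1/(63*(-31) - 11/8) = 1/(-1953 - 11/8) = 1/(-15635/8) = -8/15635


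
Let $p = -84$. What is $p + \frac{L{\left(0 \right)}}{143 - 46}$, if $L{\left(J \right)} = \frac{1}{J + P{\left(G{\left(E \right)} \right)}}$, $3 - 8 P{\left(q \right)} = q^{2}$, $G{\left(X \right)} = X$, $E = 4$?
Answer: $- \frac{105932}{1261} \approx -84.006$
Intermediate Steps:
$P{\left(q \right)} = \frac{3}{8} - \frac{q^{2}}{8}$
$L{\left(J \right)} = \frac{1}{- \frac{13}{8} + J}$ ($L{\left(J \right)} = \frac{1}{J + \left(\frac{3}{8} - \frac{4^{2}}{8}\right)} = \frac{1}{J + \left(\frac{3}{8} - 2\right)} = \frac{1}{J - \frac{13}{8}} = \frac{1}{- \frac{13}{8} + J}$)
$p + \frac{L{\left(0 \right)}}{143 - 46} = -84 + \frac{8 \frac{1}{-13 + 8 \cdot 0}}{143 - 46} = -84 + \frac{8 \frac{1}{-13 + 0}}{97} = -84 + \frac{8 \frac{1}{-13}}{97} = -84 + \frac{8 \left(- \frac{1}{13}\right)}{97} = -84 + \frac{1}{97} \left(- \frac{8}{13}\right) = -84 - \frac{8}{1261} = - \frac{105932}{1261}$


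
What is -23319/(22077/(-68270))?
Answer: 176887570/2453 ≈ 72111.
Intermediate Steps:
-23319/(22077/(-68270)) = -23319/(22077*(-1/68270)) = -23319/(-22077/68270) = -23319*(-68270/22077) = 176887570/2453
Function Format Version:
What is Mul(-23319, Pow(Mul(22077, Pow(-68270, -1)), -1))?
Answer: Rational(176887570, 2453) ≈ 72111.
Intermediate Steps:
Mul(-23319, Pow(Mul(22077, Pow(-68270, -1)), -1)) = Mul(-23319, Pow(Mul(22077, Rational(-1, 68270)), -1)) = Mul(-23319, Pow(Rational(-22077, 68270), -1)) = Mul(-23319, Rational(-68270, 22077)) = Rational(176887570, 2453)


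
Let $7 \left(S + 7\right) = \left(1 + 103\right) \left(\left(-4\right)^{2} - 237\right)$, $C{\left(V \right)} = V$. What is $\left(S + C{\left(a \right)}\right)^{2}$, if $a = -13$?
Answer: $\frac{534719376}{49} \approx 1.0913 \cdot 10^{7}$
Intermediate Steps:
$S = - \frac{23033}{7}$ ($S = -7 + \frac{\left(1 + 103\right) \left(\left(-4\right)^{2} - 237\right)}{7} = -7 + \frac{104 \left(16 - 237\right)}{7} = -7 + \frac{104 \left(-221\right)}{7} = -7 + \frac{1}{7} \left(-22984\right) = -7 - \frac{22984}{7} = - \frac{23033}{7} \approx -3290.4$)
$\left(S + C{\left(a \right)}\right)^{2} = \left(- \frac{23033}{7} - 13\right)^{2} = \left(- \frac{23124}{7}\right)^{2} = \frac{534719376}{49}$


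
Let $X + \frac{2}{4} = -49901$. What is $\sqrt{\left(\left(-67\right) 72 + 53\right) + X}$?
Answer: $\frac{i \sqrt{218690}}{2} \approx 233.82 i$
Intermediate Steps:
$X = - \frac{99803}{2}$ ($X = - \frac{1}{2} - 49901 = - \frac{99803}{2} \approx -49902.0$)
$\sqrt{\left(\left(-67\right) 72 + 53\right) + X} = \sqrt{\left(\left(-67\right) 72 + 53\right) - \frac{99803}{2}} = \sqrt{\left(-4824 + 53\right) - \frac{99803}{2}} = \sqrt{-4771 - \frac{99803}{2}} = \sqrt{- \frac{109345}{2}} = \frac{i \sqrt{218690}}{2}$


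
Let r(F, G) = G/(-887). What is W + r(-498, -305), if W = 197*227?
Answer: 39666058/887 ≈ 44719.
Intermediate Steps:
W = 44719
r(F, G) = -G/887 (r(F, G) = G*(-1/887) = -G/887)
W + r(-498, -305) = 44719 - 1/887*(-305) = 44719 + 305/887 = 39666058/887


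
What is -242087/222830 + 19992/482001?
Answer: -2200614877/2105966330 ≈ -1.0449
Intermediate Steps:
-242087/222830 + 19992/482001 = -242087*1/222830 + 19992*(1/482001) = -242087/222830 + 392/9451 = -2200614877/2105966330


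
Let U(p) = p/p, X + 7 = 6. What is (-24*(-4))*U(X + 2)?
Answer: 96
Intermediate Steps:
X = -1 (X = -7 + 6 = -1)
U(p) = 1
(-24*(-4))*U(X + 2) = -24*(-4)*1 = 96*1 = 96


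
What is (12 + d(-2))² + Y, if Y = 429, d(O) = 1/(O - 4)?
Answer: 20485/36 ≈ 569.03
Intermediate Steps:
d(O) = 1/(-4 + O)
(12 + d(-2))² + Y = (12 + 1/(-4 - 2))² + 429 = (12 + 1/(-6))² + 429 = (12 - ⅙)² + 429 = (71/6)² + 429 = 5041/36 + 429 = 20485/36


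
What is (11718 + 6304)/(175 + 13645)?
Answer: 9011/6910 ≈ 1.3041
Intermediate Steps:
(11718 + 6304)/(175 + 13645) = 18022/13820 = 18022*(1/13820) = 9011/6910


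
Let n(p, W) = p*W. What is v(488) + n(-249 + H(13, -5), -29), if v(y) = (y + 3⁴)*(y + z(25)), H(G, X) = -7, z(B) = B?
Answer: 299321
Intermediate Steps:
v(y) = (25 + y)*(81 + y) (v(y) = (y + 3⁴)*(y + 25) = (y + 81)*(25 + y) = (81 + y)*(25 + y) = (25 + y)*(81 + y))
n(p, W) = W*p
v(488) + n(-249 + H(13, -5), -29) = (2025 + 488² + 106*488) - 29*(-249 - 7) = (2025 + 238144 + 51728) - 29*(-256) = 291897 + 7424 = 299321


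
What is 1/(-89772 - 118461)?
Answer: -1/208233 ≈ -4.8023e-6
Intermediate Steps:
1/(-89772 - 118461) = 1/(-208233) = -1/208233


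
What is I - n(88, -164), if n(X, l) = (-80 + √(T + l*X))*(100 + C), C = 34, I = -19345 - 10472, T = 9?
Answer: -19097 - 134*I*√14423 ≈ -19097.0 - 16093.0*I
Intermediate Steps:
I = -29817
n(X, l) = -10720 + 134*√(9 + X*l) (n(X, l) = (-80 + √(9 + l*X))*(100 + 34) = (-80 + √(9 + X*l))*134 = -10720 + 134*√(9 + X*l))
I - n(88, -164) = -29817 - (-10720 + 134*√(9 + 88*(-164))) = -29817 - (-10720 + 134*√(9 - 14432)) = -29817 - (-10720 + 134*√(-14423)) = -29817 - (-10720 + 134*(I*√14423)) = -29817 - (-10720 + 134*I*√14423) = -29817 + (10720 - 134*I*√14423) = -19097 - 134*I*√14423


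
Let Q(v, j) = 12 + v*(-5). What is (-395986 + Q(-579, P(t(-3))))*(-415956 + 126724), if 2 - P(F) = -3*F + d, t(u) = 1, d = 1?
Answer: 113691025328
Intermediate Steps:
P(F) = 1 + 3*F (P(F) = 2 - (-3*F + 1) = 2 - (1 - 3*F) = 2 + (-1 + 3*F) = 1 + 3*F)
Q(v, j) = 12 - 5*v
(-395986 + Q(-579, P(t(-3))))*(-415956 + 126724) = (-395986 + (12 - 5*(-579)))*(-415956 + 126724) = (-395986 + (12 + 2895))*(-289232) = (-395986 + 2907)*(-289232) = -393079*(-289232) = 113691025328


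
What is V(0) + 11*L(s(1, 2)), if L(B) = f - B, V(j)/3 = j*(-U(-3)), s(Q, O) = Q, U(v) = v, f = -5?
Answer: -66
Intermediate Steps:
V(j) = 9*j (V(j) = 3*(j*(-1*(-3))) = 3*(j*3) = 3*(3*j) = 9*j)
L(B) = -5 - B
V(0) + 11*L(s(1, 2)) = 9*0 + 11*(-5 - 1*1) = 0 + 11*(-5 - 1) = 0 + 11*(-6) = 0 - 66 = -66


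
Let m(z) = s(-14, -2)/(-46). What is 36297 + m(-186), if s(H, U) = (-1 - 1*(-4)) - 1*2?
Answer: 1669661/46 ≈ 36297.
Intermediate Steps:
s(H, U) = 1 (s(H, U) = (-1 + 4) - 2 = 3 - 2 = 1)
m(z) = -1/46 (m(z) = 1/(-46) = 1*(-1/46) = -1/46)
36297 + m(-186) = 36297 - 1/46 = 1669661/46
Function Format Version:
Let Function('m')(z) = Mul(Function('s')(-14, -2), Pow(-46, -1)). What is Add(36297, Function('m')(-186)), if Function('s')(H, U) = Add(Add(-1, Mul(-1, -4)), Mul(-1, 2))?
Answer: Rational(1669661, 46) ≈ 36297.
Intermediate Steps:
Function('s')(H, U) = 1 (Function('s')(H, U) = Add(Add(-1, 4), -2) = Add(3, -2) = 1)
Function('m')(z) = Rational(-1, 46) (Function('m')(z) = Mul(1, Pow(-46, -1)) = Mul(1, Rational(-1, 46)) = Rational(-1, 46))
Add(36297, Function('m')(-186)) = Add(36297, Rational(-1, 46)) = Rational(1669661, 46)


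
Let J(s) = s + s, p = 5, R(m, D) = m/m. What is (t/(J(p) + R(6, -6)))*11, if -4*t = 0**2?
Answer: 0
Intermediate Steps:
R(m, D) = 1
J(s) = 2*s
t = 0 (t = -1/4*0**2 = -1/4*0 = 0)
(t/(J(p) + R(6, -6)))*11 = (0/(2*5 + 1))*11 = (0/(10 + 1))*11 = (0/11)*11 = ((1/11)*0)*11 = 0*11 = 0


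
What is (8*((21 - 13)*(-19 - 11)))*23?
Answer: -44160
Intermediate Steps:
(8*((21 - 13)*(-19 - 11)))*23 = (8*(8*(-30)))*23 = (8*(-240))*23 = -1920*23 = -44160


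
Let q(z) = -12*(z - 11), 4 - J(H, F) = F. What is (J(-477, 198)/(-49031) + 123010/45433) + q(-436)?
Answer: 11955022886284/2227625423 ≈ 5366.7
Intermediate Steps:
J(H, F) = 4 - F
q(z) = 132 - 12*z (q(z) = -12*(-11 + z) = 132 - 12*z)
(J(-477, 198)/(-49031) + 123010/45433) + q(-436) = ((4 - 1*198)/(-49031) + 123010/45433) + (132 - 12*(-436)) = ((4 - 198)*(-1/49031) + 123010*(1/45433)) + (132 + 5232) = (-194*(-1/49031) + 123010/45433) + 5364 = (194/49031 + 123010/45433) + 5364 = 6040117312/2227625423 + 5364 = 11955022886284/2227625423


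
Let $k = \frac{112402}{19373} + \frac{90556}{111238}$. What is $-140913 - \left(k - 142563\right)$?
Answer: $\frac{1770757506018}{1077506887} \approx 1643.4$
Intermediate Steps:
$k = \frac{7128857532}{1077506887}$ ($k = 112402 \cdot \frac{1}{19373} + 90556 \cdot \frac{1}{111238} = \frac{112402}{19373} + \frac{45278}{55619} = \frac{7128857532}{1077506887} \approx 6.6161$)
$-140913 - \left(k - 142563\right) = -140913 - \left(\frac{7128857532}{1077506887} - 142563\right) = -140913 - - \frac{153605485473849}{1077506887} = -140913 + \frac{153605485473849}{1077506887} = \frac{1770757506018}{1077506887}$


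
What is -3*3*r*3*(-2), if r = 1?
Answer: 54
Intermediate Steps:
-3*3*r*3*(-2) = -3*3*1*3*(-2) = -9*3*(-2) = -3*9*(-2) = -27*(-2) = 54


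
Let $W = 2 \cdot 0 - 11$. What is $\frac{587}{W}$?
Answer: $- \frac{587}{11} \approx -53.364$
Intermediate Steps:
$W = -11$ ($W = 0 - 11 = -11$)
$\frac{587}{W} = \frac{587}{-11} = 587 \left(- \frac{1}{11}\right) = - \frac{587}{11}$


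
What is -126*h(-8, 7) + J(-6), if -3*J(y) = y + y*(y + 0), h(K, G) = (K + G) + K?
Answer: 1124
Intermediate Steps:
h(K, G) = G + 2*K (h(K, G) = (G + K) + K = G + 2*K)
J(y) = -y/3 - y²/3 (J(y) = -(y + y*(y + 0))/3 = -(y + y*y)/3 = -(y + y²)/3 = -y/3 - y²/3)
-126*h(-8, 7) + J(-6) = -126*(7 + 2*(-8)) - ⅓*(-6)*(1 - 6) = -126*(7 - 16) - ⅓*(-6)*(-5) = -126*(-9) - 10 = 1134 - 10 = 1124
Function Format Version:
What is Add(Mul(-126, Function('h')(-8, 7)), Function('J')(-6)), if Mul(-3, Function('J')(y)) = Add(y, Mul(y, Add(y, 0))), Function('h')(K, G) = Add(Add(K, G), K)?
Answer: 1124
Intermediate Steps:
Function('h')(K, G) = Add(G, Mul(2, K)) (Function('h')(K, G) = Add(Add(G, K), K) = Add(G, Mul(2, K)))
Function('J')(y) = Add(Mul(Rational(-1, 3), y), Mul(Rational(-1, 3), Pow(y, 2))) (Function('J')(y) = Mul(Rational(-1, 3), Add(y, Mul(y, Add(y, 0)))) = Mul(Rational(-1, 3), Add(y, Mul(y, y))) = Mul(Rational(-1, 3), Add(y, Pow(y, 2))) = Add(Mul(Rational(-1, 3), y), Mul(Rational(-1, 3), Pow(y, 2))))
Add(Mul(-126, Function('h')(-8, 7)), Function('J')(-6)) = Add(Mul(-126, Add(7, Mul(2, -8))), Mul(Rational(-1, 3), -6, Add(1, -6))) = Add(Mul(-126, Add(7, -16)), Mul(Rational(-1, 3), -6, -5)) = Add(Mul(-126, -9), -10) = Add(1134, -10) = 1124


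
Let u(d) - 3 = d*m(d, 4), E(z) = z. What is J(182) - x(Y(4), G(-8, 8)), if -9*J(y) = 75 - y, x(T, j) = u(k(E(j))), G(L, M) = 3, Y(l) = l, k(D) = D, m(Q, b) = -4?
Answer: 188/9 ≈ 20.889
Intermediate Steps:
u(d) = 3 - 4*d (u(d) = 3 + d*(-4) = 3 - 4*d)
x(T, j) = 3 - 4*j
J(y) = -25/3 + y/9 (J(y) = -(75 - y)/9 = -25/3 + y/9)
J(182) - x(Y(4), G(-8, 8)) = (-25/3 + (⅑)*182) - (3 - 4*3) = (-25/3 + 182/9) - (3 - 12) = 107/9 - 1*(-9) = 107/9 + 9 = 188/9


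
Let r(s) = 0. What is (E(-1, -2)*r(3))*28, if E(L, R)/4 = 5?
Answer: 0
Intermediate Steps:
E(L, R) = 20 (E(L, R) = 4*5 = 20)
(E(-1, -2)*r(3))*28 = (20*0)*28 = 0*28 = 0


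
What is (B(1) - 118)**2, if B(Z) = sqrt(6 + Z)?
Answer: (118 - sqrt(7))**2 ≈ 13307.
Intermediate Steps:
(B(1) - 118)**2 = (sqrt(6 + 1) - 118)**2 = (sqrt(7) - 118)**2 = (-118 + sqrt(7))**2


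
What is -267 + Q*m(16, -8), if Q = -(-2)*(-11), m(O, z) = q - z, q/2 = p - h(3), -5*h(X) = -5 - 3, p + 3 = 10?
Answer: -3403/5 ≈ -680.60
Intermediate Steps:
p = 7 (p = -3 + 10 = 7)
h(X) = 8/5 (h(X) = -(-5 - 3)/5 = -⅕*(-8) = 8/5)
q = 54/5 (q = 2*(7 - 1*8/5) = 2*(7 - 8/5) = 2*(27/5) = 54/5 ≈ 10.800)
m(O, z) = 54/5 - z
Q = -22 (Q = -1*22 = -22)
-267 + Q*m(16, -8) = -267 - 22*(54/5 - 1*(-8)) = -267 - 22*(54/5 + 8) = -267 - 22*94/5 = -267 - 2068/5 = -3403/5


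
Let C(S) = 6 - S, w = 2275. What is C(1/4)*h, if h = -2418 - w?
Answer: -107939/4 ≈ -26985.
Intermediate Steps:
h = -4693 (h = -2418 - 1*2275 = -2418 - 2275 = -4693)
C(1/4)*h = (6 - 1/4)*(-4693) = (23/4)*(-4693) = -107939/4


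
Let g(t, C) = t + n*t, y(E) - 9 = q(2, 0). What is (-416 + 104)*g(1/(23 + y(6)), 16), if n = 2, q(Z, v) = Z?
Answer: -468/17 ≈ -27.529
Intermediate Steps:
y(E) = 11 (y(E) = 9 + 2 = 11)
g(t, C) = 3*t (g(t, C) = t + 2*t = 3*t)
(-416 + 104)*g(1/(23 + y(6)), 16) = (-416 + 104)*(3/(23 + 11)) = -936/34 = -312*3/34 = -468/17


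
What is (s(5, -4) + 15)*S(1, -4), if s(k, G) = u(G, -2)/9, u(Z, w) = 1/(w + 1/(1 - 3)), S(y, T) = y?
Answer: 673/45 ≈ 14.956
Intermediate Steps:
u(Z, w) = 1/(-1/2 + w) (u(Z, w) = 1/(w + 1/(-2)) = 1/(w - 1/2) = 1/(-1/2 + w))
s(k, G) = -2/45 (s(k, G) = (2/(-1 + 2*(-2)))/9 = (2/(-1 - 4))*(1/9) = (2/(-5))*(1/9) = (2*(-1/5))*(1/9) = -2/5*1/9 = -2/45)
(s(5, -4) + 15)*S(1, -4) = (-2/45 + 15)*1 = (673/45)*1 = 673/45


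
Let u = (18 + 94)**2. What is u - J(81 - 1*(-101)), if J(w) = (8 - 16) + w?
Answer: 12370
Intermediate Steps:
J(w) = -8 + w
u = 12544 (u = 112**2 = 12544)
u - J(81 - 1*(-101)) = 12544 - (-8 + (81 - 1*(-101))) = 12544 - (-8 + (81 + 101)) = 12544 - (-8 + 182) = 12544 - 1*174 = 12544 - 174 = 12370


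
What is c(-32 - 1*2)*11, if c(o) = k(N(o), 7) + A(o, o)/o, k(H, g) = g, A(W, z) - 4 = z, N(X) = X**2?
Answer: 1474/17 ≈ 86.706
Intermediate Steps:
A(W, z) = 4 + z
c(o) = 7 + (4 + o)/o
c(-32 - 1*2)*11 = (8 + 4/(-32 - 1*2))*11 = (8 + 4/(-32 - 2))*11 = (8 + 4/(-34))*11 = (8 + 4*(-1/34))*11 = (8 - 2/17)*11 = (134/17)*11 = 1474/17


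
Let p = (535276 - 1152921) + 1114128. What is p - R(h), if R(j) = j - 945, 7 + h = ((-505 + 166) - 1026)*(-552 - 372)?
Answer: -763825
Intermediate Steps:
p = 496483 (p = -617645 + 1114128 = 496483)
h = 1261253 (h = -7 + ((-505 + 166) - 1026)*(-552 - 372) = -7 + (-339 - 1026)*(-924) = -7 - 1365*(-924) = -7 + 1261260 = 1261253)
R(j) = -945 + j
p - R(h) = 496483 - (-945 + 1261253) = 496483 - 1*1260308 = 496483 - 1260308 = -763825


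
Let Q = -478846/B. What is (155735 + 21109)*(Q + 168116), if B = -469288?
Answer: 1744020059764797/58661 ≈ 2.9730e+10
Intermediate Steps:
Q = 239423/234644 (Q = -478846/(-469288) = -478846*(-1/469288) = 239423/234644 ≈ 1.0204)
(155735 + 21109)*(Q + 168116) = (155735 + 21109)*(239423/234644 + 168116) = 176844*(39447650127/234644) = 1744020059764797/58661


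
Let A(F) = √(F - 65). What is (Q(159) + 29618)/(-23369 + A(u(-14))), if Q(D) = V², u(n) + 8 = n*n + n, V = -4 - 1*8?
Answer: -347754089/273055026 - 14881*√109/273055026 ≈ -1.2741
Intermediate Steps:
V = -12 (V = -4 - 8 = -12)
u(n) = -8 + n + n² (u(n) = -8 + (n*n + n) = -8 + (n² + n) = -8 + (n + n²) = -8 + n + n²)
A(F) = √(-65 + F)
Q(D) = 144 (Q(D) = (-12)² = 144)
(Q(159) + 29618)/(-23369 + A(u(-14))) = (144 + 29618)/(-23369 + √(-65 + (-8 - 14 + (-14)²))) = 29762/(-23369 + √(-65 + (-8 - 14 + 196))) = 29762/(-23369 + √(-65 + 174)) = 29762/(-23369 + √109)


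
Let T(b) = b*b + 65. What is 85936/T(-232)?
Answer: 85936/53889 ≈ 1.5947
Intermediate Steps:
T(b) = 65 + b² (T(b) = b² + 65 = 65 + b²)
85936/T(-232) = 85936/(65 + (-232)²) = 85936/(65 + 53824) = 85936/53889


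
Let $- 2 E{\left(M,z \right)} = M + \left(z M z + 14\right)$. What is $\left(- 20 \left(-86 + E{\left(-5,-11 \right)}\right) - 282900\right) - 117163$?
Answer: $-404303$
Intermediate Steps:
$E{\left(M,z \right)} = -7 - \frac{M}{2} - \frac{M z^{2}}{2}$ ($E{\left(M,z \right)} = - \frac{M + \left(z M z + 14\right)}{2} = - \frac{M + \left(M z z + 14\right)}{2} = - \frac{M + \left(M z^{2} + 14\right)}{2} = - \frac{M + \left(14 + M z^{2}\right)}{2} = - \frac{14 + M + M z^{2}}{2} = -7 - \frac{M}{2} - \frac{M z^{2}}{2}$)
$\left(- 20 \left(-86 + E{\left(-5,-11 \right)}\right) - 282900\right) - 117163 = \left(- 20 \left(-86 - \left(\frac{9}{2} - \frac{605}{2}\right)\right) - 282900\right) - 117163 = \left(- 20 \left(-86 + \left(-7 + \frac{5}{2} + \frac{605}{2}\right)\right) - 282900\right) - 117163 = \left(- 20 \left(-86 + 298\right) - 282900\right) - 117163 = \left(\left(-20\right) 212 - 282900\right) - 117163 = \left(-4240 - 282900\right) - 117163 = -287140 - 117163 = -404303$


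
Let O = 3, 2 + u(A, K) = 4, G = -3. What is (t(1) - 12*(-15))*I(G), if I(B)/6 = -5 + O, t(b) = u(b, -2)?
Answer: -2184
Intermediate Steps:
u(A, K) = 2 (u(A, K) = -2 + 4 = 2)
t(b) = 2
I(B) = -12 (I(B) = 6*(-5 + 3) = 6*(-2) = -12)
(t(1) - 12*(-15))*I(G) = (2 - 12*(-15))*(-12) = (2 + 180)*(-12) = 182*(-12) = -2184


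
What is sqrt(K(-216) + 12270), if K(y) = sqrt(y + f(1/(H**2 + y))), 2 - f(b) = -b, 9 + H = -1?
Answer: sqrt(41276280 + 290*I*sqrt(28797))/58 ≈ 110.77 + 0.066033*I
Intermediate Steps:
H = -10 (H = -9 - 1 = -10)
f(b) = 2 + b (f(b) = 2 - (-1)*b = 2 + b)
K(y) = sqrt(2 + y + 1/(100 + y)) (K(y) = sqrt(y + (2 + 1/((-10)**2 + y))) = sqrt(y + (2 + 1/(100 + y))) = sqrt(2 + y + 1/(100 + y)))
sqrt(K(-216) + 12270) = sqrt(sqrt((201 + (-216)**2 + 102*(-216))/(100 - 216)) + 12270) = sqrt(sqrt((201 + 46656 - 22032)/(-116)) + 12270) = sqrt(sqrt(-1/116*24825) + 12270) = sqrt(sqrt(-24825/116) + 12270) = sqrt(5*I*sqrt(28797)/58 + 12270) = sqrt(12270 + 5*I*sqrt(28797)/58)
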